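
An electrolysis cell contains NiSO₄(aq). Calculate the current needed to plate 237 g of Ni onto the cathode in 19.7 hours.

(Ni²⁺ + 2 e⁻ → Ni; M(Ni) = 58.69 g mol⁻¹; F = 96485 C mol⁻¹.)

11.0 A

n(Ni) = 237 / 58.69 = 4.038 mol.
n(e⁻) = 2 × 4.038 = 8.076 mol.
Q = n(e⁻)·F = 8.076 × 96485 = 779200 C.
I = Q/t = 779200 / 70920 s = 11.0 A.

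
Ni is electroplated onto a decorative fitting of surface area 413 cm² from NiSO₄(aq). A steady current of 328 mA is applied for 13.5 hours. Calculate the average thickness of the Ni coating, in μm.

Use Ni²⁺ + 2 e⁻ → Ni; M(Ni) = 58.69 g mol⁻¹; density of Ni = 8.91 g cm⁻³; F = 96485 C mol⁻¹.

Q = I·t = 0.3280 × 48600 = 15940 C; n(e⁻) = 0.1652 mol.
n(Ni) = n(e⁻)/2 = 0.08261 mol, so m = 0.08261 × 58.69 = 4.848 g.
Volume = m/ρ = 4.848 / 8.91 = 0.5441 cm³.
Thickness = V/A = 0.5441 / 413 = 0.00132 cm = 13.2 μm.

13.2 μm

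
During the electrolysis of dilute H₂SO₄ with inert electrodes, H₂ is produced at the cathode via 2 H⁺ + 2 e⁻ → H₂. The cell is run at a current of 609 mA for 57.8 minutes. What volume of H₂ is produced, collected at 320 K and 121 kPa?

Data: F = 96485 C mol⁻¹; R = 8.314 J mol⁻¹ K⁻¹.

Q = I·t = 0.6090 A × 3468.0 s = 2112 C.
n(e⁻) = Q/F = 2112 / 96485 = 0.02189 mol.
2 electrons are transferred per H₂ molecule, so n(H₂) = 0.02189 / 2 = 0.01094 mol.
V = nRT/P = (0.01094 × 8.314 × 320) / (121 × 10³ Pa) = 2.41 × 10⁻⁴ m³ = 0.241 L.

0.241 L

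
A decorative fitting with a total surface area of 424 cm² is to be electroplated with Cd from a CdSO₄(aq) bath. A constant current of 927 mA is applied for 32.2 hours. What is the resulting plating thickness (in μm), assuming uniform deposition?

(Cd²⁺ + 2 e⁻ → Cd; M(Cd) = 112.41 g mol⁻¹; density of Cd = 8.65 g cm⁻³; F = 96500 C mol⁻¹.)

171 μm

Q = I·t = 0.9270 × 115920 = 107500 C; n(e⁻) = 1.114 mol.
n(Cd) = n(e⁻)/2 = 0.5568 mol, so m = 0.5568 × 112.41 = 62.59 g.
Volume = m/ρ = 62.59 / 8.65 = 7.236 cm³.
Thickness = V/A = 7.236 / 424 = 0.0171 cm = 171 μm.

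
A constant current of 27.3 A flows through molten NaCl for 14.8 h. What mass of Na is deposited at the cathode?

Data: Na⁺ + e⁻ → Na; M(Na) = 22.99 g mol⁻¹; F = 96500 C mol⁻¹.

Q = I·t = 27.30 A × 53280 s = 1455000 C.
n(e⁻) = Q/F = 1455000 / 96500 = 15.07 mol.
Na⁺ + e⁻ → Na, so n(Na) = n(e⁻)/1 = 15.07 mol.
m = n·M = 15.07 × 22.99 = 347 g.

347 g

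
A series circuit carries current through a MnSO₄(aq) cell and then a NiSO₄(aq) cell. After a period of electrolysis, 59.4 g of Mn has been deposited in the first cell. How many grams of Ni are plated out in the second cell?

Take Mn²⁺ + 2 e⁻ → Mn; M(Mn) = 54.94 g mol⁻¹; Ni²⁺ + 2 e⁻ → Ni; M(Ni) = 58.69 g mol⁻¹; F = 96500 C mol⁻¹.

n(Mn) = 59.4 / 54.94 = 1.081 mol.
Since Mn²⁺ + 2 e⁻ → Mn, n(e⁻) passed = 2 × 1.081 = 2.162 mol.
Cells in series carry the same charge, so the same 2.162 mol of electrons passes through cell 2.
Ni²⁺ + 2 e⁻ → Ni, so n(Ni) = 2.162 / 2 = 1.081 mol.
m(Ni) = 1.081 × 58.69 = 63.5 g.

63.5 g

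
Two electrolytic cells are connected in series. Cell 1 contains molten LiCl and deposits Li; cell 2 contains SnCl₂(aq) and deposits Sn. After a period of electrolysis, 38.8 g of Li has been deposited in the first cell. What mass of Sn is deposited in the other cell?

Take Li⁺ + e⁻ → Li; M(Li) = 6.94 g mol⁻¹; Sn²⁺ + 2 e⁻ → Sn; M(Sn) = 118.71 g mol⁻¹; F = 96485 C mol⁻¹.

332 g

n(Li) = 38.8 / 6.94 = 5.591 mol.
Since Li⁺ + e⁻ → Li, n(e⁻) passed = 1 × 5.591 = 5.591 mol.
Cells in series carry the same charge, so the same 5.591 mol of electrons passes through cell 2.
Sn²⁺ + 2 e⁻ → Sn, so n(Sn) = 5.591 / 2 = 2.795 mol.
m(Sn) = 2.795 × 118.71 = 332 g.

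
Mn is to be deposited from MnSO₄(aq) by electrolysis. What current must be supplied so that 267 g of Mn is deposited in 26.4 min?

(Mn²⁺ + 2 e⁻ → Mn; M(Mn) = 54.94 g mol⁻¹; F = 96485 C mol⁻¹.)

592 A

n(Mn) = 267 / 54.94 = 4.860 mol.
n(e⁻) = 2 × 4.860 = 9.720 mol.
Q = n(e⁻)·F = 9.720 × 96485 = 937800 C.
I = Q/t = 937800 / 1584.0 s = 592 A.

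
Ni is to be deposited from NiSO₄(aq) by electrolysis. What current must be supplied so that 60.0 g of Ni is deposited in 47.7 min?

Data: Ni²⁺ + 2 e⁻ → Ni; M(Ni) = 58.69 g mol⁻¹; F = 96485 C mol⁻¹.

n(Ni) = 60.0 / 58.69 = 1.022 mol.
n(e⁻) = 2 × 1.022 = 2.045 mol.
Q = n(e⁻)·F = 2.045 × 96485 = 197300 C.
I = Q/t = 197300 / 2862.0 s = 68.9 A.

68.9 A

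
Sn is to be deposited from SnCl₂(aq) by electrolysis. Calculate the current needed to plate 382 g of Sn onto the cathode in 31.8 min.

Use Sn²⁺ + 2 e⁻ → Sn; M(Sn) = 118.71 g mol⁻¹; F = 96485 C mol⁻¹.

n(Sn) = 382 / 118.71 = 3.218 mol.
n(e⁻) = 2 × 3.218 = 6.436 mol.
Q = n(e⁻)·F = 6.436 × 96485 = 621000 C.
I = Q/t = 621000 / 1908.0 s = 325 A.

325 A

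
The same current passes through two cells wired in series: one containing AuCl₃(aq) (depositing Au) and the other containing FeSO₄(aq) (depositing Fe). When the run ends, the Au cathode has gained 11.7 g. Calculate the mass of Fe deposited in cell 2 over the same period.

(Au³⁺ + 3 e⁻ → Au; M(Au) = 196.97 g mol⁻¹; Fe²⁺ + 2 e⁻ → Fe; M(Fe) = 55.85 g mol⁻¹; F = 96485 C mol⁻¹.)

n(Au) = 11.7 / 196.97 = 0.05940 mol.
Since Au³⁺ + 3 e⁻ → Au, n(e⁻) passed = 3 × 0.05940 = 0.1782 mol.
Cells in series carry the same charge, so the same 0.1782 mol of electrons passes through cell 2.
Fe²⁺ + 2 e⁻ → Fe, so n(Fe) = 0.1782 / 2 = 0.08910 mol.
m(Fe) = 0.08910 × 55.85 = 4.98 g.

4.98 g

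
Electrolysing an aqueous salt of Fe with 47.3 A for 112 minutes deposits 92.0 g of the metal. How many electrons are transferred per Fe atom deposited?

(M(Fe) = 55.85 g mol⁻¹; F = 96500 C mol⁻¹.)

Q = I·t = 47.30 A × 6720.0 s = 317900 C, so n(e⁻) = 317900/96500 = 3.294 mol.
n(Fe) deposited = 92.0 / 55.85 = 1.647 mol.
Electrons per atom = n(e⁻)/n(Fe) = 3.294 / 1.647 = 2.00 ≈ 2, so the ion is Fe²⁺.

2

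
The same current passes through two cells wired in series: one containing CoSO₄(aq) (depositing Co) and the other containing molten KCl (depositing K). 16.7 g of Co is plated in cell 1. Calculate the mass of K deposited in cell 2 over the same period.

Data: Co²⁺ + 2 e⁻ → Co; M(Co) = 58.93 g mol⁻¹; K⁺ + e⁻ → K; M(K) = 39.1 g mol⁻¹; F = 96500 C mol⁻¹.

n(Co) = 16.7 / 58.93 = 0.2834 mol.
Since Co²⁺ + 2 e⁻ → Co, n(e⁻) passed = 2 × 0.2834 = 0.5668 mol.
Cells in series carry the same charge, so the same 0.5668 mol of electrons passes through cell 2.
K⁺ + e⁻ → K, so n(K) = 0.5668 / 1 = 0.5668 mol.
m(K) = 0.5668 × 39.1 = 22.2 g.

22.2 g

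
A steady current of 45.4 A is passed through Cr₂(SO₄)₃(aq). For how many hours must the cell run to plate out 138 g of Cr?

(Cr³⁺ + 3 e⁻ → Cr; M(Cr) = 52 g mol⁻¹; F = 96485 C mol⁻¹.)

n(Cr) = m/M = 138 / 52 = 2.654 mol.
Each Cr atom requires 3 electrons, so n(e⁻) = 3 × 2.654 = 7.962 mol.
Q = n(e⁻)·F = 7.962 × 96485 = 768200 C.
t = Q/I = 768200 / 45.40 A = 16920 s = 4.70 h.

4.70 h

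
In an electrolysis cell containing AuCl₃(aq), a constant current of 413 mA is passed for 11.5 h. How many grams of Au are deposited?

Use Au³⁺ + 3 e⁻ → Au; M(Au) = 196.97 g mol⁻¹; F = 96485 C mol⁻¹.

Q = I·t = 0.4130 A × 41400 s = 17100 C.
n(e⁻) = Q/F = 17100 / 96485 = 0.1772 mol.
Au³⁺ + 3 e⁻ → Au, so n(Au) = n(e⁻)/3 = 0.05907 mol.
m = n·M = 0.05907 × 196.97 = 11.6 g.

11.6 g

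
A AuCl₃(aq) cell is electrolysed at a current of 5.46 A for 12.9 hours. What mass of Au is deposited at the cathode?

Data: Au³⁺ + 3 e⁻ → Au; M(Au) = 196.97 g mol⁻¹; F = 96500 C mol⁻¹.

Q = I·t = 5.460 A × 46440 s = 253600 C.
n(e⁻) = Q/F = 253600 / 96500 = 2.628 mol.
Au³⁺ + 3 e⁻ → Au, so n(Au) = n(e⁻)/3 = 0.8759 mol.
m = n·M = 0.8759 × 196.97 = 173 g.

173 g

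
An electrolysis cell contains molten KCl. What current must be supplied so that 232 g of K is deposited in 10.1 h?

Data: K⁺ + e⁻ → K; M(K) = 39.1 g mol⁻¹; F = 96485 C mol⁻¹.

15.7 A

n(K) = 232 / 39.1 = 5.934 mol.
n(e⁻) = 1 × 5.934 = 5.934 mol.
Q = n(e⁻)·F = 5.934 × 96485 = 572500 C.
I = Q/t = 572500 / 36360 s = 15.7 A.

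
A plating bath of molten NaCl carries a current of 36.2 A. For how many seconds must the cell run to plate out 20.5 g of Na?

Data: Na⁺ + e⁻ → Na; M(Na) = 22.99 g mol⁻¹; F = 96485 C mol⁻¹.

2380 s

n(Na) = m/M = 20.5 / 22.99 = 0.8917 mol.
Each Na atom requires 1 electron, so n(e⁻) = 1 × 0.8917 = 0.8917 mol.
Q = n(e⁻)·F = 0.8917 × 96485 = 86030 C.
t = Q/I = 86030 / 36.20 A = 2377 s.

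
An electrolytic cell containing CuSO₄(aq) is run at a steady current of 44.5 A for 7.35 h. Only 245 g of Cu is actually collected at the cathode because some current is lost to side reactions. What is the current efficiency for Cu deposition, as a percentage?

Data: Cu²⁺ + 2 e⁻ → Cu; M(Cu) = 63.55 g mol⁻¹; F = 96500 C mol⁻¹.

63.2 %

Q = I·t = 44.50 × 26460 = 1177000 C; n(e⁻) = 1177000/96500 = 12.20 mol.
Theoretical n(Cu) = n(e⁻)/2 = 6.101 mol, i.e. m_theo = 6.101 × 63.55 = 387.7 g.
Efficiency = m_actual / m_theo = 245 / 387.7 = 63.2 %.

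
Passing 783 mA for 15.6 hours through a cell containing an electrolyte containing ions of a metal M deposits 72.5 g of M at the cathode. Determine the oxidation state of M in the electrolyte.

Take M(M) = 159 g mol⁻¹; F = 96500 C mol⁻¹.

Q = I·t = 0.7830 A × 56160 s = 43970 C, so n(e⁻) = 43970/96500 = 0.4557 mol.
n(M) deposited = 72.5 / 159 = 0.4560 mol.
Electrons per atom = n(e⁻)/n(M) = 0.4557 / 0.4560 = 0.999 ≈ 1, so the ion is M⁺.

+1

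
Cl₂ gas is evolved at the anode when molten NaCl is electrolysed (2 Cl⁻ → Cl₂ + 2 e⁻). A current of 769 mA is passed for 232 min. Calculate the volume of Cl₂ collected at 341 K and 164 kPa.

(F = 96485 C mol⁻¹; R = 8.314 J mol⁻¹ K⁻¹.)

0.959 L

Q = I·t = 0.7690 A × 13920 s = 10700 C.
n(e⁻) = Q/F = 10700 / 96485 = 0.1109 mol.
2 electrons are transferred per Cl₂ molecule, so n(Cl₂) = 0.1109 / 2 = 0.05547 mol.
V = nRT/P = (0.05547 × 8.314 × 341) / (164 × 10³ Pa) = 9.59 × 10⁻⁴ m³ = 0.959 L.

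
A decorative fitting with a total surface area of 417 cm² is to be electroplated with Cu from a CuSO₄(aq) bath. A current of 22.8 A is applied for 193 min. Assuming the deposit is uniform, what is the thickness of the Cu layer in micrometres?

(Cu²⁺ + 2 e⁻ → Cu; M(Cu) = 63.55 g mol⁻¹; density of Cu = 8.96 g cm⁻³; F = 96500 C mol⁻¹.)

233 μm

Q = I·t = 22.80 × 11580 = 264000 C; n(e⁻) = 2.736 mol.
n(Cu) = n(e⁻)/2 = 1.368 mol, so m = 1.368 × 63.55 = 86.94 g.
Volume = m/ρ = 86.94 / 8.96 = 9.703 cm³.
Thickness = V/A = 9.703 / 417 = 0.0233 cm = 233 μm.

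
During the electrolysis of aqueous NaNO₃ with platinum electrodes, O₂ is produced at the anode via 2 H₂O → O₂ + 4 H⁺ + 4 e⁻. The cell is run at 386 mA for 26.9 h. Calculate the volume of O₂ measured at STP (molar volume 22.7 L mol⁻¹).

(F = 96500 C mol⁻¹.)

2.20 L

Q = I·t = 0.3860 A × 96840 s = 37380 C.
n(e⁻) = Q/F = 37380 / 96500 = 0.3874 mol.
4 electrons are transferred per O₂ molecule, so n(O₂) = 0.3874 / 4 = 0.09684 mol.
V = n × V_m = 0.09684 × 22.7 = 2.20 L.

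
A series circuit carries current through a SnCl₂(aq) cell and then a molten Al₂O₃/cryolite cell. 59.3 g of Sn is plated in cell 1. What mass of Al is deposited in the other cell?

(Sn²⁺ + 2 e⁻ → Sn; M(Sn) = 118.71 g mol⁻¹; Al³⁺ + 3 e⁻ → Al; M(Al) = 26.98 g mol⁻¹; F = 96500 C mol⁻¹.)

n(Sn) = 59.3 / 118.71 = 0.4995 mol.
Since Sn²⁺ + 2 e⁻ → Sn, n(e⁻) passed = 2 × 0.4995 = 0.9991 mol.
Cells in series carry the same charge, so the same 0.9991 mol of electrons passes through cell 2.
Al³⁺ + 3 e⁻ → Al, so n(Al) = 0.9991 / 3 = 0.3330 mol.
m(Al) = 0.3330 × 26.98 = 8.98 g.

8.98 g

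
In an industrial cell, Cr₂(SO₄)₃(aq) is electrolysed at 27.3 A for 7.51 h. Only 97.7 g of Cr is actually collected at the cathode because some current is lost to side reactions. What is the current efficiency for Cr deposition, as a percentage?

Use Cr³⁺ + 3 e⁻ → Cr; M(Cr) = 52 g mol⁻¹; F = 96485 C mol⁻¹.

Q = I·t = 27.30 × 27036 = 738100 C; n(e⁻) = 738100/96485 = 7.650 mol.
Theoretical n(Cr) = n(e⁻)/3 = 2.550 mol, i.e. m_theo = 2.550 × 52 = 132.6 g.
Efficiency = m_actual / m_theo = 97.7 / 132.6 = 73.7 %.

73.7 %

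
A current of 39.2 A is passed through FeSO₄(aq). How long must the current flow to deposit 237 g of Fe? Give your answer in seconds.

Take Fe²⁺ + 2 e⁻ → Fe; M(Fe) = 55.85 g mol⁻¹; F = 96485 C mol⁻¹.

20900 s

n(Fe) = m/M = 237 / 55.85 = 4.244 mol.
Each Fe atom requires 2 electrons, so n(e⁻) = 2 × 4.244 = 8.487 mol.
Q = n(e⁻)·F = 8.487 × 96485 = 818900 C.
t = Q/I = 818900 / 39.20 A = 20890 s.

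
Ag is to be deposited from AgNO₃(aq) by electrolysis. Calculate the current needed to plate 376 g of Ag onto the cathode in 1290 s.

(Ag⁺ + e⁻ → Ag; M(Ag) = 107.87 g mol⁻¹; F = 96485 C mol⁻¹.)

n(Ag) = 376 / 107.87 = 3.486 mol.
n(e⁻) = 1 × 3.486 = 3.486 mol.
Q = n(e⁻)·F = 3.486 × 96485 = 336300 C.
I = Q/t = 336300 / 1290.0 s = 261 A.

261 A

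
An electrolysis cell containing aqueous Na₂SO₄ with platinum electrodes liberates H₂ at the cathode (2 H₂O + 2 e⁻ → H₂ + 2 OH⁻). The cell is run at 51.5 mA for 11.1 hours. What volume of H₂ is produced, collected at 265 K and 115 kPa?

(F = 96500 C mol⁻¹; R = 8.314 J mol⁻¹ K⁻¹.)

Q = I·t = 0.05150 A × 39960 s = 2058 C.
n(e⁻) = Q/F = 2058 / 96500 = 0.02133 mol.
2 electrons are transferred per H₂ molecule, so n(H₂) = 0.02133 / 2 = 0.01066 mol.
V = nRT/P = (0.01066 × 8.314 × 265) / (115 × 10³ Pa) = 2.04 × 10⁻⁴ m³ = 0.204 L.

0.204 L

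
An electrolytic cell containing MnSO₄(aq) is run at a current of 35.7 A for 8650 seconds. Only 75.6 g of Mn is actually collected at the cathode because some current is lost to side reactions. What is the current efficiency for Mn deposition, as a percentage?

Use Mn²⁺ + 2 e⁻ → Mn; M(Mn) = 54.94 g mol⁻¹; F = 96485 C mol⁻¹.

Q = I·t = 35.70 × 8650.0 = 308800 C; n(e⁻) = 308800/96485 = 3.201 mol.
Theoretical n(Mn) = n(e⁻)/2 = 1.600 mol, i.e. m_theo = 1.600 × 54.94 = 87.92 g.
Efficiency = m_actual / m_theo = 75.6 / 87.92 = 86.0 %.

86.0 %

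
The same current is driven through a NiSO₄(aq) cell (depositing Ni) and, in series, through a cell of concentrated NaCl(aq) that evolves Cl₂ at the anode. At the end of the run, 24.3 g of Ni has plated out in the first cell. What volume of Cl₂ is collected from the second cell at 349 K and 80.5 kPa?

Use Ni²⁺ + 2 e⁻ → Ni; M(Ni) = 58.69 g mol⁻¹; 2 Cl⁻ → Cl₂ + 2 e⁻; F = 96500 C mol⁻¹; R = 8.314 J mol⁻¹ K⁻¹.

14.9 L

n(Ni) = 24.3 / 58.69 = 0.4140 mol, so n(e⁻) = 2 × 0.4140 = 0.8281 mol.
The cells are in series, so the same 0.8281 mol of electrons passes through the second cell.
2 Cl⁻ → Cl₂ + 2 e⁻ — 2 mol e⁻ per mol Cl₂, so n(Cl₂) = 0.8281/2 = 0.4140 mol.
V = nRT/P = (0.4140 × 8.314 × 349) / (80.5 × 10³) = 0.0149 m³ = 14.9 L.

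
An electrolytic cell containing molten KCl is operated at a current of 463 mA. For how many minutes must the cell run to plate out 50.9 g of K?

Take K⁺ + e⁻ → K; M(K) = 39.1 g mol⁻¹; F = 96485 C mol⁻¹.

4520 min

n(K) = m/M = 50.9 / 39.1 = 1.302 mol.
Each K atom requires 1 electron, so n(e⁻) = 1 × 1.302 = 1.302 mol.
Q = n(e⁻)·F = 1.302 × 96485 = 125600 C.
t = Q/I = 125600 / 0.4630 A = 271300 s = 4520 min.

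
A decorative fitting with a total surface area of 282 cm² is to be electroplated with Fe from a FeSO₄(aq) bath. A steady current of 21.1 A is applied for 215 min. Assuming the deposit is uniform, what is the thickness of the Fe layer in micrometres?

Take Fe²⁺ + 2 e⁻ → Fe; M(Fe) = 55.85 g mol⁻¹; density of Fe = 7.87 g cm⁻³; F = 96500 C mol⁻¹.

355 μm

Q = I·t = 21.10 × 12900 = 272200 C; n(e⁻) = 2.821 mol.
n(Fe) = n(e⁻)/2 = 1.410 mol, so m = 1.410 × 55.85 = 78.77 g.
Volume = m/ρ = 78.77 / 7.87 = 10.01 cm³.
Thickness = V/A = 10.01 / 282 = 0.0355 cm = 355 μm.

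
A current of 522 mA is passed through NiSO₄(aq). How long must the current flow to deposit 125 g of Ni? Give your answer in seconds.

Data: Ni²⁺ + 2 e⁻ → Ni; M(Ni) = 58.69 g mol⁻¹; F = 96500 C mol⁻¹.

n(Ni) = m/M = 125 / 58.69 = 2.130 mol.
Each Ni atom requires 2 electrons, so n(e⁻) = 2 × 2.130 = 4.260 mol.
Q = n(e⁻)·F = 4.260 × 96500 = 411100 C.
t = Q/I = 411100 / 0.5220 A = 787500 s.

7.87 × 10⁵ s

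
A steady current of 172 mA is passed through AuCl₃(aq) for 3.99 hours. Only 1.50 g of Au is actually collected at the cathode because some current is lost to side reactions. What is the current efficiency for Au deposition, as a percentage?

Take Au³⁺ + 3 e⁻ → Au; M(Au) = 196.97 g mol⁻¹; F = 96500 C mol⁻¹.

Q = I·t = 0.1720 × 14364 = 2471 C; n(e⁻) = 2471/96500 = 0.02560 mol.
Theoretical n(Au) = n(e⁻)/3 = 0.008534 mol, i.e. m_theo = 0.008534 × 196.97 = 1.681 g.
Efficiency = m_actual / m_theo = 1.50 / 1.681 = 89.2 %.

89.2 %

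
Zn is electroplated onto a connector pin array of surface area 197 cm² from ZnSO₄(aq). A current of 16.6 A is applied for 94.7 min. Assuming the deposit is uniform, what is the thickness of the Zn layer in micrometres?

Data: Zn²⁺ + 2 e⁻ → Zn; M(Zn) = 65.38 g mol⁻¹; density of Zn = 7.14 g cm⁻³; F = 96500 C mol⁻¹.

227 μm

Q = I·t = 16.60 × 5682.0 = 94320 C; n(e⁻) = 0.9774 mol.
n(Zn) = n(e⁻)/2 = 0.4887 mol, so m = 0.4887 × 65.38 = 31.95 g.
Volume = m/ρ = 31.95 / 7.14 = 4.475 cm³.
Thickness = V/A = 4.475 / 197 = 0.0227 cm = 227 μm.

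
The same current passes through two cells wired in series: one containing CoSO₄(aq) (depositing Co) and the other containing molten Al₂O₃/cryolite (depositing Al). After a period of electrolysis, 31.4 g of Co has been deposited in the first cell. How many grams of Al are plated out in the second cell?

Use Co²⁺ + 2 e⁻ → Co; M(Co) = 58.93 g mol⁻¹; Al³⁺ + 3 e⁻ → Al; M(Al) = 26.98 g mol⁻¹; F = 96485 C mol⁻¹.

9.58 g

n(Co) = 31.4 / 58.93 = 0.5328 mol.
Since Co²⁺ + 2 e⁻ → Co, n(e⁻) passed = 2 × 0.5328 = 1.066 mol.
Cells in series carry the same charge, so the same 1.066 mol of electrons passes through cell 2.
Al³⁺ + 3 e⁻ → Al, so n(Al) = 1.066 / 3 = 0.3552 mol.
m(Al) = 0.3552 × 26.98 = 9.58 g.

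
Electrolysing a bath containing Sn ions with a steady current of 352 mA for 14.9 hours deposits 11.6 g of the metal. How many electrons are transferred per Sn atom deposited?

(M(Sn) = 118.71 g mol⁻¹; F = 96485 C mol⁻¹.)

Q = I·t = 0.3520 A × 53640 s = 18880 C, so n(e⁻) = 18880/96485 = 0.1957 mol.
n(Sn) deposited = 11.6 / 118.71 = 0.09772 mol.
Electrons per atom = n(e⁻)/n(Sn) = 0.1957 / 0.09772 = 2.00 ≈ 2, so the ion is Sn²⁺.

2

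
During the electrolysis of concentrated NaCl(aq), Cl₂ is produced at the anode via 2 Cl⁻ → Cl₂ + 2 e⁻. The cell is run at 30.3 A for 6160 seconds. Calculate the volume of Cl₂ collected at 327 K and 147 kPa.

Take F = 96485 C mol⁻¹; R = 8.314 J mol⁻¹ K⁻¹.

Q = I·t = 30.30 A × 6160.0 s = 186600 C.
n(e⁻) = Q/F = 186600 / 96485 = 1.934 mol.
2 electrons are transferred per Cl₂ molecule, so n(Cl₂) = 1.934 / 2 = 0.9672 mol.
V = nRT/P = (0.9672 × 8.314 × 327) / (147 × 10³ Pa) = 0.0179 m³ = 17.9 L.

17.9 L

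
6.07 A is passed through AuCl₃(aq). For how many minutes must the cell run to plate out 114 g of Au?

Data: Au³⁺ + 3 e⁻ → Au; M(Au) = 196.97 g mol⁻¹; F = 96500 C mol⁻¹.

n(Au) = m/M = 114 / 196.97 = 0.5788 mol.
Each Au atom requires 3 electrons, so n(e⁻) = 3 × 0.5788 = 1.736 mol.
Q = n(e⁻)·F = 1.736 × 96500 = 167600 C.
t = Q/I = 167600 / 6.070 A = 27600 s = 460 min.

460 min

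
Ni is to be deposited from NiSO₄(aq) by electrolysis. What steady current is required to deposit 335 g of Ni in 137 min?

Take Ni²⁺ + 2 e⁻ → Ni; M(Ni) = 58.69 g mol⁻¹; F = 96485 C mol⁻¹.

134 A

n(Ni) = 335 / 58.69 = 5.708 mol.
n(e⁻) = 2 × 5.708 = 11.42 mol.
Q = n(e⁻)·F = 11.42 × 96485 = 1101000 C.
I = Q/t = 1101000 / 8220.0 s = 134 A.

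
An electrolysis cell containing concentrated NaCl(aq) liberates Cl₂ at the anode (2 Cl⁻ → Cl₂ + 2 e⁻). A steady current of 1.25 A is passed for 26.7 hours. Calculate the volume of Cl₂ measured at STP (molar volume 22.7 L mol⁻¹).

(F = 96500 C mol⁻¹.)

Q = I·t = 1.250 A × 96120 s = 120200 C.
n(e⁻) = Q/F = 120200 / 96500 = 1.245 mol.
2 electrons are transferred per Cl₂ molecule, so n(Cl₂) = 1.245 / 2 = 0.6225 mol.
V = n × V_m = 0.6225 × 22.7 = 14.1 L.

14.1 L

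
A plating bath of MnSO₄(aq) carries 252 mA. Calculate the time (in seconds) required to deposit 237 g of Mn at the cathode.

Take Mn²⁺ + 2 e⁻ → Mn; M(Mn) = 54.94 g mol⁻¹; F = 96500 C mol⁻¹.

3.30 × 10⁶ s

n(Mn) = m/M = 237 / 54.94 = 4.314 mol.
Each Mn atom requires 2 electrons, so n(e⁻) = 2 × 4.314 = 8.628 mol.
Q = n(e⁻)·F = 8.628 × 96500 = 832600 C.
t = Q/I = 832600 / 0.2520 A = 3304000 s.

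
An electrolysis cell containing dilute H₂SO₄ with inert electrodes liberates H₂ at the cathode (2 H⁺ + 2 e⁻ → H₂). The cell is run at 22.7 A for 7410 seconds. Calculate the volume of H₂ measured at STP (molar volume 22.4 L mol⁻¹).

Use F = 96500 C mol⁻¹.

19.5 L

Q = I·t = 22.70 A × 7410.0 s = 168200 C.
n(e⁻) = Q/F = 168200 / 96500 = 1.743 mol.
2 electrons are transferred per H₂ molecule, so n(H₂) = 1.743 / 2 = 0.8715 mol.
V = n × V_m = 0.8715 × 22.4 = 19.5 L.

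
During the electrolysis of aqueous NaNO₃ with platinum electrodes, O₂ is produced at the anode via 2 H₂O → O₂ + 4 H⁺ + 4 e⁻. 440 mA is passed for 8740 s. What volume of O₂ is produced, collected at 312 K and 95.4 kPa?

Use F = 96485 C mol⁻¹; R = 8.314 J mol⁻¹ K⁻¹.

0.271 L

Q = I·t = 0.4400 A × 8740.0 s = 3846 C.
n(e⁻) = Q/F = 3846 / 96485 = 0.03986 mol.
4 electrons are transferred per O₂ molecule, so n(O₂) = 0.03986 / 4 = 0.009964 mol.
V = nRT/P = (0.009964 × 8.314 × 312) / (95.4 × 10³ Pa) = 2.71 × 10⁻⁴ m³ = 0.271 L.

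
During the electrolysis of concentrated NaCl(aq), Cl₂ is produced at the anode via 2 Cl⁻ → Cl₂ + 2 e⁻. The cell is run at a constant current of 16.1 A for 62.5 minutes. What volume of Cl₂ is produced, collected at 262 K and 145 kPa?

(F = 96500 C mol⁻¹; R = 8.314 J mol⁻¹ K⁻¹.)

4.70 L

Q = I·t = 16.10 A × 3750.0 s = 60380 C.
n(e⁻) = Q/F = 60380 / 96500 = 0.6256 mol.
2 electrons are transferred per Cl₂ molecule, so n(Cl₂) = 0.6256 / 2 = 0.3128 mol.
V = nRT/P = (0.3128 × 8.314 × 262) / (145 × 10³ Pa) = 0.00470 m³ = 4.70 L.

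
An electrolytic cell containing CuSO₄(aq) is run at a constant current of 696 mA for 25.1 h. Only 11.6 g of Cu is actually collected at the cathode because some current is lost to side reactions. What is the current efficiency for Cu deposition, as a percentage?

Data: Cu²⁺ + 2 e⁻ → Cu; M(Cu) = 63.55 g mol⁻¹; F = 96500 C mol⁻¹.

Q = I·t = 0.6960 × 90360 = 62890 C; n(e⁻) = 62890/96500 = 0.6517 mol.
Theoretical n(Cu) = n(e⁻)/2 = 0.3259 mol, i.e. m_theo = 0.3259 × 63.55 = 20.71 g.
Efficiency = m_actual / m_theo = 11.6 / 20.71 = 56.0 %.

56.0 %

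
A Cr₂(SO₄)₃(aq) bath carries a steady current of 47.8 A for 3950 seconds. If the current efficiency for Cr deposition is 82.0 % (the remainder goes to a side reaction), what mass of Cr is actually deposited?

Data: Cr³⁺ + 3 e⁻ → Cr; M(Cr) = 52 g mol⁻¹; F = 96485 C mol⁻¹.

Q = I·t = 47.80 × 3950.0 = 188800 C.
n(e⁻) = 188800/96485 = 1.957 mol; theoretically n(Cr) = 1.957/3 = 0.6523 mol, m_theo = 33.92 g.
At 82.0 % efficiency, m_actual = 0.820 × 33.92 = 27.8 g.

27.8 g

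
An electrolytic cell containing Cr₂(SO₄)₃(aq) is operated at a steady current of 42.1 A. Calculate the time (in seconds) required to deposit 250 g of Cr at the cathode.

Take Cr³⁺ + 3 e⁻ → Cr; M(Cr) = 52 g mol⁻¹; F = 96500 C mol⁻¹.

33100 s

n(Cr) = m/M = 250 / 52 = 4.808 mol.
Each Cr atom requires 3 electrons, so n(e⁻) = 3 × 4.808 = 14.42 mol.
Q = n(e⁻)·F = 14.42 × 96500 = 1392000 C.
t = Q/I = 1392000 / 42.10 A = 33060 s.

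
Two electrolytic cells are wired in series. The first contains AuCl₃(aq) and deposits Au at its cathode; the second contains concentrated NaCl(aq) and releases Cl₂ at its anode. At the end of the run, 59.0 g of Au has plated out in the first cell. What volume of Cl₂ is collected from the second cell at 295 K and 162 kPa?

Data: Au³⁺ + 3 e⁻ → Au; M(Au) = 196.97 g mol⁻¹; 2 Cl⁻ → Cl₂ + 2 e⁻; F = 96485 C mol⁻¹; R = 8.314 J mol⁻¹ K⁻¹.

n(Au) = 59.0 / 196.97 = 0.2995 mol, so n(e⁻) = 3 × 0.2995 = 0.8986 mol.
The cells are in series, so the same 0.8986 mol of electrons passes through the second cell.
2 Cl⁻ → Cl₂ + 2 e⁻ — 2 mol e⁻ per mol Cl₂, so n(Cl₂) = 0.8986/2 = 0.4493 mol.
V = nRT/P = (0.4493 × 8.314 × 295) / (162 × 10³) = 0.00680 m³ = 6.80 L.

6.80 L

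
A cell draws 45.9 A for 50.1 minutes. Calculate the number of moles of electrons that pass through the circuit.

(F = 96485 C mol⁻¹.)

1.43 mol

Q = I·t = 45.90 A × 3006.0 s = 138000 C.
n(e⁻) = Q/F = 138000 / 96485 = 1.43 mol.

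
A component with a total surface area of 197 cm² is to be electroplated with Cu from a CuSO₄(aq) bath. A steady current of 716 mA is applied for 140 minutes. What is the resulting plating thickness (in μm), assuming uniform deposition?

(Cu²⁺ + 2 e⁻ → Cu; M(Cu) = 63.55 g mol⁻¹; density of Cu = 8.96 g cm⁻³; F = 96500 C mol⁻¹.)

11.2 μm

Q = I·t = 0.7160 × 8400.0 = 6014 C; n(e⁻) = 0.06233 mol.
n(Cu) = n(e⁻)/2 = 0.03116 mol, so m = 0.03116 × 63.55 = 1.980 g.
Volume = m/ρ = 1.980 / 8.96 = 0.2210 cm³.
Thickness = V/A = 0.2210 / 197 = 0.00112 cm = 11.2 μm.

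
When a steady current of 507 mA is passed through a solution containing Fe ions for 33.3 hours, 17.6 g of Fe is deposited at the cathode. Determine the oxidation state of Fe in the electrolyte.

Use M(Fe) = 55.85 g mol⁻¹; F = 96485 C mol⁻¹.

Q = I·t = 0.5070 A × 119880 s = 60780 C, so n(e⁻) = 60780/96485 = 0.6299 mol.
n(Fe) deposited = 17.6 / 55.85 = 0.3151 mol.
Electrons per atom = n(e⁻)/n(Fe) = 0.6299 / 0.3151 = 2.00 ≈ 2, so the ion is Fe²⁺.

+2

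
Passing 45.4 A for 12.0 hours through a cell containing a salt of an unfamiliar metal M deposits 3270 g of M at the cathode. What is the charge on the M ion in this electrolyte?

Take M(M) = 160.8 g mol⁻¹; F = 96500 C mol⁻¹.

+1

Q = I·t = 45.40 A × 43200 s = 1961000 C, so n(e⁻) = 1961000/96500 = 20.32 mol.
n(M) deposited = 3270 / 160.8 = 20.34 mol.
Electrons per atom = n(e⁻)/n(M) = 20.32 / 20.34 = 0.999 ≈ 1, so the ion is M⁺.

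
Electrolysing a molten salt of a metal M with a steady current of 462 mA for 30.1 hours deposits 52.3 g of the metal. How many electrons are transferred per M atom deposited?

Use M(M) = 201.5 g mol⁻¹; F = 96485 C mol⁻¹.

2

Q = I·t = 0.4620 A × 108360 s = 50060 C, so n(e⁻) = 50060/96485 = 0.5189 mol.
n(M) deposited = 52.3 / 201.5 = 0.2596 mol.
Electrons per atom = n(e⁻)/n(M) = 0.5189 / 0.2596 = 2.00 ≈ 2, so the ion is M²⁺.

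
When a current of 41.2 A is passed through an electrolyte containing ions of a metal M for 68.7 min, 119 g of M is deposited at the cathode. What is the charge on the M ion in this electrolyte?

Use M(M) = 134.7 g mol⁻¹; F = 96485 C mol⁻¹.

+2

Q = I·t = 41.20 A × 4122.0 s = 169800 C, so n(e⁻) = 169800/96485 = 1.760 mol.
n(M) deposited = 119 / 134.7 = 0.8834 mol.
Electrons per atom = n(e⁻)/n(M) = 1.760 / 0.8834 = 1.99 ≈ 2, so the ion is M²⁺.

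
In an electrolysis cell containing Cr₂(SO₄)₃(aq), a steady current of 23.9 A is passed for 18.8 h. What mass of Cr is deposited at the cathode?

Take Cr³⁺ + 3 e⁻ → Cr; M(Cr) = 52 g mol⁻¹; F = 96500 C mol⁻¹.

291 g

Q = I·t = 23.90 A × 67680 s = 1618000 C.
n(e⁻) = Q/F = 1618000 / 96500 = 16.76 mol.
Cr³⁺ + 3 e⁻ → Cr, so n(Cr) = n(e⁻)/3 = 5.587 mol.
m = n·M = 5.587 × 52 = 291 g.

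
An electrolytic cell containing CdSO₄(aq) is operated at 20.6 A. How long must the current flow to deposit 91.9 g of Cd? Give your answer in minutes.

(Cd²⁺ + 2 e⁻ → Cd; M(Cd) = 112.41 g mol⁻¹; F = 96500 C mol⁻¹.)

n(Cd) = m/M = 91.9 / 112.41 = 0.8175 mol.
Each Cd atom requires 2 electrons, so n(e⁻) = 2 × 0.8175 = 1.635 mol.
Q = n(e⁻)·F = 1.635 × 96500 = 157800 C.
t = Q/I = 157800 / 20.60 A = 7660 s = 128 min.

128 min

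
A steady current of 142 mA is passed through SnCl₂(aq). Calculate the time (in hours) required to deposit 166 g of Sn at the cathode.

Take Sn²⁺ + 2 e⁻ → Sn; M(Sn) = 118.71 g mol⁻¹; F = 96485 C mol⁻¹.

528 h

n(Sn) = m/M = 166 / 118.71 = 1.398 mol.
Each Sn atom requires 2 electrons, so n(e⁻) = 2 × 1.398 = 2.797 mol.
Q = n(e⁻)·F = 2.797 × 96485 = 269800 C.
t = Q/I = 269800 / 0.1420 A = 1900000 s = 528 h.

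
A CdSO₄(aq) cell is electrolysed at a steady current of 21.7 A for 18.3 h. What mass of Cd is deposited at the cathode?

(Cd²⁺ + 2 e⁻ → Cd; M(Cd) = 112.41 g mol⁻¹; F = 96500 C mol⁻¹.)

Q = I·t = 21.70 A × 65880 s = 1430000 C.
n(e⁻) = Q/F = 1430000 / 96500 = 14.81 mol.
Cd²⁺ + 2 e⁻ → Cd, so n(Cd) = n(e⁻)/2 = 7.407 mol.
m = n·M = 7.407 × 112.41 = 833 g.

833 g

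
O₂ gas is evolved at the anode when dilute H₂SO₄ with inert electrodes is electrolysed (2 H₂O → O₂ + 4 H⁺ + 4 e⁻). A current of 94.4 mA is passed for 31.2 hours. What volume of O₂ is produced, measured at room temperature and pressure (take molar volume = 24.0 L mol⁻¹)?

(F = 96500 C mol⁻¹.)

0.659 L

Q = I·t = 0.09440 A × 112320 s = 10600 C.
n(e⁻) = Q/F = 10600 / 96500 = 0.1099 mol.
4 electrons are transferred per O₂ molecule, so n(O₂) = 0.1099 / 4 = 0.02747 mol.
V = n × V_m = 0.02747 × 24.0 = 0.659 L.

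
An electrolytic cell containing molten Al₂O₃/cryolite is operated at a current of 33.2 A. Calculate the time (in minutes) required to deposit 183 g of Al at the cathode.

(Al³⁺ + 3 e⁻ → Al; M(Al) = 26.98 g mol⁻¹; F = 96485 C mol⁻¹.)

n(Al) = m/M = 183 / 26.98 = 6.783 mol.
Each Al atom requires 3 electrons, so n(e⁻) = 3 × 6.783 = 20.35 mol.
Q = n(e⁻)·F = 20.35 × 96485 = 1963000 C.
t = Q/I = 1963000 / 33.20 A = 59140 s = 986 min.

986 min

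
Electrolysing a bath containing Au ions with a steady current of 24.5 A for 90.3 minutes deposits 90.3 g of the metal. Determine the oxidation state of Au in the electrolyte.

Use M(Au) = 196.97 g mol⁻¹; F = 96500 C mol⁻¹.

Q = I·t = 24.50 A × 5418.0 s = 132700 C, so n(e⁻) = 132700/96500 = 1.376 mol.
n(Au) deposited = 90.3 / 196.97 = 0.4584 mol.
Electrons per atom = n(e⁻)/n(Au) = 1.376 / 0.4584 = 3.00 ≈ 3, so the ion is Au³⁺.

+3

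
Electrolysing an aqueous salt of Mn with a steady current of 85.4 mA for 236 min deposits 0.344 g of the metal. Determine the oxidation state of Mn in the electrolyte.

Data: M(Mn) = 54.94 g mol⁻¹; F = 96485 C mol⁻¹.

+2

Q = I·t = 0.08540 A × 14160 s = 1209 C, so n(e⁻) = 1209/96485 = 0.01253 mol.
n(Mn) deposited = 0.344 / 54.94 = 0.006261 mol.
Electrons per atom = n(e⁻)/n(Mn) = 0.01253 / 0.006261 = 2.00 ≈ 2, so the ion is Mn²⁺.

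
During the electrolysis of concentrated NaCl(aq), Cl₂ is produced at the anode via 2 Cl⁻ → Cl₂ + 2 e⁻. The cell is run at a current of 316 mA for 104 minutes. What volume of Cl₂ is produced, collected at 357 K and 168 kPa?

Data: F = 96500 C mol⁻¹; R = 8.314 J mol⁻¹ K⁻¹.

0.181 L

Q = I·t = 0.3160 A × 6240.0 s = 1972 C.
n(e⁻) = Q/F = 1972 / 96500 = 0.02043 mol.
2 electrons are transferred per Cl₂ molecule, so n(Cl₂) = 0.02043 / 2 = 0.01022 mol.
V = nRT/P = (0.01022 × 8.314 × 357) / (168 × 10³ Pa) = 1.81 × 10⁻⁴ m³ = 0.181 L.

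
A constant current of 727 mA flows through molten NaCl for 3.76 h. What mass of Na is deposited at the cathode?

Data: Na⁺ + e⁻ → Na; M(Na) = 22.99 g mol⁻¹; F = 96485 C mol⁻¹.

Q = I·t = 0.7270 A × 13536 s = 9841 C.
n(e⁻) = Q/F = 9841 / 96485 = 0.1020 mol.
Na⁺ + e⁻ → Na, so n(Na) = n(e⁻)/1 = 0.1020 mol.
m = n·M = 0.1020 × 22.99 = 2.34 g.

2.34 g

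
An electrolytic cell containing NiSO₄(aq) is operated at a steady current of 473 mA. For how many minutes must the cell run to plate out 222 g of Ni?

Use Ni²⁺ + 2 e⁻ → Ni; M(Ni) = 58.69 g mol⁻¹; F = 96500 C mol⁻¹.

25700 min

n(Ni) = m/M = 222 / 58.69 = 3.783 mol.
Each Ni atom requires 2 electrons, so n(e⁻) = 2 × 3.783 = 7.565 mol.
Q = n(e⁻)·F = 7.565 × 96500 = 730000 C.
t = Q/I = 730000 / 0.4730 A = 1543000 s = 25700 min.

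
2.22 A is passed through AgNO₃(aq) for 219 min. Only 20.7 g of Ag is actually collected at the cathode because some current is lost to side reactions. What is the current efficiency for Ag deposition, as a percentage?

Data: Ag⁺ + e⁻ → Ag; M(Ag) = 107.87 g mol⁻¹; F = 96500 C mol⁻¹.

63.5 %

Q = I·t = 2.220 × 13140 = 29170 C; n(e⁻) = 29170/96500 = 0.3023 mol.
Theoretical n(Ag) = n(e⁻)/1 = 0.3023 mol, i.e. m_theo = 0.3023 × 107.87 = 32.61 g.
Efficiency = m_actual / m_theo = 20.7 / 32.61 = 63.5 %.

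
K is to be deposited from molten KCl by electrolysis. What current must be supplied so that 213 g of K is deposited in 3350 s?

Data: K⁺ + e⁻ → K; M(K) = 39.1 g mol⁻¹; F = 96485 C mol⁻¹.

n(K) = 213 / 39.1 = 5.448 mol.
n(e⁻) = 1 × 5.448 = 5.448 mol.
Q = n(e⁻)·F = 5.448 × 96485 = 525600 C.
I = Q/t = 525600 / 3350.0 s = 157 A.

157 A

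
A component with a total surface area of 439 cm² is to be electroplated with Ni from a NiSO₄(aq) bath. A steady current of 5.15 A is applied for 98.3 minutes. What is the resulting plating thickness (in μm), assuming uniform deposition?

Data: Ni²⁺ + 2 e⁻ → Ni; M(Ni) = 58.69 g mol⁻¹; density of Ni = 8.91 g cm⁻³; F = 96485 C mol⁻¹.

23.6 μm

Q = I·t = 5.150 × 5898.0 = 30370 C; n(e⁻) = 0.3148 mol.
n(Ni) = n(e⁻)/2 = 0.1574 mol, so m = 0.1574 × 58.69 = 9.238 g.
Volume = m/ρ = 9.238 / 8.91 = 1.037 cm³.
Thickness = V/A = 1.037 / 439 = 0.00236 cm = 23.6 μm.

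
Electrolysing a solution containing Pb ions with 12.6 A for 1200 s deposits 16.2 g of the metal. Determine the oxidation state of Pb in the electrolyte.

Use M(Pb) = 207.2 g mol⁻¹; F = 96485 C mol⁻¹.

+2

Q = I·t = 12.60 A × 1200.0 s = 15120 C, so n(e⁻) = 15120/96485 = 0.1567 mol.
n(Pb) deposited = 16.2 / 207.2 = 0.07819 mol.
Electrons per atom = n(e⁻)/n(Pb) = 0.1567 / 0.07819 = 2.00 ≈ 2, so the ion is Pb²⁺.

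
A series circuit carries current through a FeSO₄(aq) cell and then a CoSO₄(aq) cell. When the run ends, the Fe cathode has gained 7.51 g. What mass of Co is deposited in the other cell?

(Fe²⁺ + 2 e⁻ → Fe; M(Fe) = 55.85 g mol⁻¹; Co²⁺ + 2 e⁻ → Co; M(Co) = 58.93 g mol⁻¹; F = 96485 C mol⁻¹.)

n(Fe) = 7.51 / 55.85 = 0.1345 mol.
Since Fe²⁺ + 2 e⁻ → Fe, n(e⁻) passed = 2 × 0.1345 = 0.2689 mol.
Cells in series carry the same charge, so the same 0.2689 mol of electrons passes through cell 2.
Co²⁺ + 2 e⁻ → Co, so n(Co) = 0.2689 / 2 = 0.1345 mol.
m(Co) = 0.1345 × 58.93 = 7.92 g.

7.92 g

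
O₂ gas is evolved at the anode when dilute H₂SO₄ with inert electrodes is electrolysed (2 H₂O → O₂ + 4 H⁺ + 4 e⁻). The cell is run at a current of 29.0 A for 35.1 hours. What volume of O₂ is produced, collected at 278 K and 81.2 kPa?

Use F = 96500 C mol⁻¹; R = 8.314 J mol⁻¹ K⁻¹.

270 L

Q = I·t = 29.00 A × 126360 s = 3664000 C.
n(e⁻) = Q/F = 3664000 / 96500 = 37.97 mol.
4 electrons are transferred per O₂ molecule, so n(O₂) = 37.97 / 4 = 9.493 mol.
V = nRT/P = (9.493 × 8.314 × 278) / (81.2 × 10³ Pa) = 0.270 m³ = 270 L.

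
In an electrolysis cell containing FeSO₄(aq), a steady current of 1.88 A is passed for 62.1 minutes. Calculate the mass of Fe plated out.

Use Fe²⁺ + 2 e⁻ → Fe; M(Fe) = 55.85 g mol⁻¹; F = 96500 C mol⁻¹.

2.03 g

Q = I·t = 1.880 A × 3726.0 s = 7005 C.
n(e⁻) = Q/F = 7005 / 96500 = 0.07259 mol.
Fe²⁺ + 2 e⁻ → Fe, so n(Fe) = n(e⁻)/2 = 0.03629 mol.
m = n·M = 0.03629 × 55.85 = 2.03 g.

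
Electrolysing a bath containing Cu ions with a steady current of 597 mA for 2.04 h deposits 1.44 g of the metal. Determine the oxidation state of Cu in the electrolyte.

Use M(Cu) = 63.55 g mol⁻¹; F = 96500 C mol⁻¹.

Q = I·t = 0.5970 A × 7344.0 s = 4384 C, so n(e⁻) = 4384/96500 = 0.04543 mol.
n(Cu) deposited = 1.44 / 63.55 = 0.02266 mol.
Electrons per atom = n(e⁻)/n(Cu) = 0.04543 / 0.02266 = 2.01 ≈ 2, so the ion is Cu²⁺.

+2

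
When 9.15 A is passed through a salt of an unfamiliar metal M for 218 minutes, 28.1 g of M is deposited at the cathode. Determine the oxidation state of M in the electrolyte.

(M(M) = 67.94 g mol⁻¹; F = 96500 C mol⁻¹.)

+3

Q = I·t = 9.150 A × 13080 s = 119700 C, so n(e⁻) = 119700/96500 = 1.240 mol.
n(M) deposited = 28.1 / 67.94 = 0.4136 mol.
Electrons per atom = n(e⁻)/n(M) = 1.240 / 0.4136 = 3.00 ≈ 3, so the ion is M³⁺.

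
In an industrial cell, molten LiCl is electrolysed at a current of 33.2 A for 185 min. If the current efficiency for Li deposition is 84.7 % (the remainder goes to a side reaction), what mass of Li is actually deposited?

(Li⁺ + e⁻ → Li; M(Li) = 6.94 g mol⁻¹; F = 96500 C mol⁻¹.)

22.4 g

Q = I·t = 33.20 × 11100 = 368500 C.
n(e⁻) = 368500/96500 = 3.819 mol; theoretically n(Li) = 3.819/1 = 3.819 mol, m_theo = 26.50 g.
At 84.7 % efficiency, m_actual = 0.847 × 26.50 = 22.4 g.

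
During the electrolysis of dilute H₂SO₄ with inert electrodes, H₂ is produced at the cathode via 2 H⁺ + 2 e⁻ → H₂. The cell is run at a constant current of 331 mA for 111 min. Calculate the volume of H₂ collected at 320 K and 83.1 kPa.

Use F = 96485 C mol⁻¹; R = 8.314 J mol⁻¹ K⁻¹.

Q = I·t = 0.3310 A × 6660.0 s = 2204 C.
n(e⁻) = Q/F = 2204 / 96485 = 0.02285 mol.
2 electrons are transferred per H₂ molecule, so n(H₂) = 0.02285 / 2 = 0.01142 mol.
V = nRT/P = (0.01142 × 8.314 × 320) / (83.1 × 10³ Pa) = 3.66 × 10⁻⁴ m³ = 0.366 L.

0.366 L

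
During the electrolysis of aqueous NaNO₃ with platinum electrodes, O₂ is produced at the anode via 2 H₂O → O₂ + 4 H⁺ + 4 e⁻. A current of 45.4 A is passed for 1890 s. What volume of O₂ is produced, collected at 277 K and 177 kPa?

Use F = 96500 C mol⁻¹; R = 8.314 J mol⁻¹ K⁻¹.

Q = I·t = 45.40 A × 1890.0 s = 85810 C.
n(e⁻) = Q/F = 85810 / 96500 = 0.8892 mol.
4 electrons are transferred per O₂ molecule, so n(O₂) = 0.8892 / 4 = 0.2223 mol.
V = nRT/P = (0.2223 × 8.314 × 277) / (177 × 10³ Pa) = 0.00289 m³ = 2.89 L.

2.89 L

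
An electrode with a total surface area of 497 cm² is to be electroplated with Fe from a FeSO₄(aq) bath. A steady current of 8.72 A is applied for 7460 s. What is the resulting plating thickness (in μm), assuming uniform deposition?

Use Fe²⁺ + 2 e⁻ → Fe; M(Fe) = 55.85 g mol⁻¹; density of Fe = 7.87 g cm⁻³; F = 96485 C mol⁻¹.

Q = I·t = 8.720 × 7460.0 = 65050 C; n(e⁻) = 0.6742 mol.
n(Fe) = n(e⁻)/2 = 0.3371 mol, so m = 0.3371 × 55.85 = 18.83 g.
Volume = m/ρ = 18.83 / 7.87 = 2.392 cm³.
Thickness = V/A = 2.392 / 497 = 0.00481 cm = 48.1 μm.

48.1 μm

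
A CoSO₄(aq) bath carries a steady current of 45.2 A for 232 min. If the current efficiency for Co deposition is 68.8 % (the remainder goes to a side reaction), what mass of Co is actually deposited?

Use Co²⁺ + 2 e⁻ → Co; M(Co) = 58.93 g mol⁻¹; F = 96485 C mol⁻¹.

132 g

Q = I·t = 45.20 × 13920 = 629200 C.
n(e⁻) = 629200/96485 = 6.521 mol; theoretically n(Co) = 6.521/2 = 3.261 mol, m_theo = 192.1 g.
At 68.8 % efficiency, m_actual = 0.688 × 192.1 = 132 g.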